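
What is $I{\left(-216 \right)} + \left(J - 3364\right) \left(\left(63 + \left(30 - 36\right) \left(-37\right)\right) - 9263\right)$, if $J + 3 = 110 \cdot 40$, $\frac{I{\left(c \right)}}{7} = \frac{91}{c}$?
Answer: $- \frac{2003243821}{216} \approx -9.2743 \cdot 10^{6}$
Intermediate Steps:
$I{\left(c \right)} = \frac{637}{c}$ ($I{\left(c \right)} = 7 \frac{91}{c} = \frac{637}{c}$)
$J = 4397$ ($J = -3 + 110 \cdot 40 = -3 + 4400 = 4397$)
$I{\left(-216 \right)} + \left(J - 3364\right) \left(\left(63 + \left(30 - 36\right) \left(-37\right)\right) - 9263\right) = \frac{637}{-216} + \left(4397 - 3364\right) \left(\left(63 + \left(30 - 36\right) \left(-37\right)\right) - 9263\right) = 637 \left(- \frac{1}{216}\right) + 1033 \left(\left(63 + \left(30 - 36\right) \left(-37\right)\right) - 9263\right) = - \frac{637}{216} + 1033 \left(\left(63 - -222\right) - 9263\right) = - \frac{637}{216} + 1033 \left(\left(63 + 222\right) - 9263\right) = - \frac{637}{216} + 1033 \left(285 - 9263\right) = - \frac{637}{216} + 1033 \left(-8978\right) = - \frac{637}{216} - 9274274 = - \frac{2003243821}{216}$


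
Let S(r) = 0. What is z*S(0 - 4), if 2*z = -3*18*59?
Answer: 0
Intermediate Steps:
z = -1593 (z = (-3*18*59)/2 = (-54*59)/2 = (½)*(-3186) = -1593)
z*S(0 - 4) = -1593*0 = 0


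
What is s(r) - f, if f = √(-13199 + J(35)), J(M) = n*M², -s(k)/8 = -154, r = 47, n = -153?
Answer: 1232 - 4*I*√12539 ≈ 1232.0 - 447.91*I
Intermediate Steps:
s(k) = 1232 (s(k) = -8*(-154) = 1232)
J(M) = -153*M²
f = 4*I*√12539 (f = √(-13199 - 153*35²) = √(-13199 - 153*1225) = √(-13199 - 187425) = √(-200624) = 4*I*√12539 ≈ 447.91*I)
s(r) - f = 1232 - 4*I*√12539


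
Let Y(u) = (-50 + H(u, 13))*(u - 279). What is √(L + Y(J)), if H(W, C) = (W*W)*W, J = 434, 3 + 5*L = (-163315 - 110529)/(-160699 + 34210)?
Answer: √5068111349179637631015/632445 ≈ 1.1256e+5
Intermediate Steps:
L = -105623/632445 (L = -⅗ + ((-163315 - 110529)/(-160699 + 34210))/5 = -⅗ + (-273844/(-126489))/5 = -⅗ + (-273844*(-1/126489))/5 = -⅗ + (⅕)*(273844/126489) = -⅗ + 273844/632445 = -105623/632445 ≈ -0.16701)
H(W, C) = W³ (H(W, C) = W²*W = W³)
Y(u) = (-279 + u)*(-50 + u³) (Y(u) = (-50 + u³)*(u - 279) = (-50 + u³)*(-279 + u) = (-279 + u)*(-50 + u³))
√(L + Y(J)) = √(-105623/632445 + (13950 + 434⁴ - 279*434³ - 50*434)) = √(-105623/632445 + (13950 + 35477982736 - 279*81746504 - 21700)) = √(-105623/632445 + (13950 + 35477982736 - 22807274616 - 21700)) = √(-105623/632445 + 12670700370) = √(8013521095399027/632445) = √5068111349179637631015/632445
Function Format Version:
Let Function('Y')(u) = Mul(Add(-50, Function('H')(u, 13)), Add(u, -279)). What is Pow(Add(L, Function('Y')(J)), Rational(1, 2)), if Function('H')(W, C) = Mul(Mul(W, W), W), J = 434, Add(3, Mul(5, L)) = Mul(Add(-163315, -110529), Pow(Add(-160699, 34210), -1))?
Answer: Mul(Rational(1, 632445), Pow(5068111349179637631015, Rational(1, 2))) ≈ 1.1256e+5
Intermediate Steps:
L = Rational(-105623, 632445) (L = Add(Rational(-3, 5), Mul(Rational(1, 5), Mul(Add(-163315, -110529), Pow(Add(-160699, 34210), -1)))) = Add(Rational(-3, 5), Mul(Rational(1, 5), Mul(-273844, Pow(-126489, -1)))) = Add(Rational(-3, 5), Mul(Rational(1, 5), Mul(-273844, Rational(-1, 126489)))) = Add(Rational(-3, 5), Mul(Rational(1, 5), Rational(273844, 126489))) = Add(Rational(-3, 5), Rational(273844, 632445)) = Rational(-105623, 632445) ≈ -0.16701)
Function('H')(W, C) = Pow(W, 3) (Function('H')(W, C) = Mul(Pow(W, 2), W) = Pow(W, 3))
Function('Y')(u) = Mul(Add(-279, u), Add(-50, Pow(u, 3))) (Function('Y')(u) = Mul(Add(-50, Pow(u, 3)), Add(u, -279)) = Mul(Add(-50, Pow(u, 3)), Add(-279, u)) = Mul(Add(-279, u), Add(-50, Pow(u, 3))))
Pow(Add(L, Function('Y')(J)), Rational(1, 2)) = Pow(Add(Rational(-105623, 632445), Add(13950, Pow(434, 4), Mul(-279, Pow(434, 3)), Mul(-50, 434))), Rational(1, 2)) = Pow(Add(Rational(-105623, 632445), Add(13950, 35477982736, Mul(-279, 81746504), -21700)), Rational(1, 2)) = Pow(Add(Rational(-105623, 632445), Add(13950, 35477982736, -22807274616, -21700)), Rational(1, 2)) = Pow(Add(Rational(-105623, 632445), 12670700370), Rational(1, 2)) = Pow(Rational(8013521095399027, 632445), Rational(1, 2)) = Mul(Rational(1, 632445), Pow(5068111349179637631015, Rational(1, 2)))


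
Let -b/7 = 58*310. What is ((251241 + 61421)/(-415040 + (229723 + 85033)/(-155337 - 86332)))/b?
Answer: 5397193777/901720522478840 ≈ 5.9854e-6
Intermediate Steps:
b = -125860 (b = -406*310 = -7*17980 = -125860)
((251241 + 61421)/(-415040 + (229723 + 85033)/(-155337 - 86332)))/b = ((251241 + 61421)/(-415040 + (229723 + 85033)/(-155337 - 86332)))/(-125860) = (312662/(-415040 + 314756/(-241669)))*(-1/125860) = (312662/(-415040 + 314756*(-1/241669)))*(-1/125860) = (312662/(-415040 - 314756/241669))*(-1/125860) = (312662/(-100302616516/241669))*(-1/125860) = (312662*(-241669/100302616516))*(-1/125860) = -37780356439/50151308258*(-1/125860) = 5397193777/901720522478840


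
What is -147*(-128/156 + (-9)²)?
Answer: -153223/13 ≈ -11786.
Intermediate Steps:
-147*(-128/156 + (-9)²) = -147*(-128*1/156 + 81) = -147*(-32/39 + 81) = -147*3127/39 = -153223/13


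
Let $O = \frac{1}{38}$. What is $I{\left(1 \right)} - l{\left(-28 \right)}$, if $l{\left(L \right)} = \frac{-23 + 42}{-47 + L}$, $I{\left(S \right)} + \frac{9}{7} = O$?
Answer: $- \frac{20071}{19950} \approx -1.0061$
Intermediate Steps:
$O = \frac{1}{38} \approx 0.026316$
$I{\left(S \right)} = - \frac{335}{266}$ ($I{\left(S \right)} = - \frac{9}{7} + \frac{1}{38} = - \frac{335}{266}$)
$l{\left(L \right)} = \frac{19}{-47 + L}$
$I{\left(1 \right)} - l{\left(-28 \right)} = - \frac{335}{266} - \frac{19}{-47 - 28} = - \frac{335}{266} - \frac{19}{-75} = - \frac{335}{266} - 19 \left(- \frac{1}{75}\right) = - \frac{335}{266} - - \frac{19}{75} = - \frac{335}{266} + \frac{19}{75} = - \frac{20071}{19950}$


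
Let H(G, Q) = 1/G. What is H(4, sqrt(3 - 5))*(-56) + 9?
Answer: -5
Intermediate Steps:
H(4, sqrt(3 - 5))*(-56) + 9 = -56/4 + 9 = (1/4)*(-56) + 9 = -14 + 9 = -5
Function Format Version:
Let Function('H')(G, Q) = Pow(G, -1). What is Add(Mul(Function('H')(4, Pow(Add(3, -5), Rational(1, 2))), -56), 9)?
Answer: -5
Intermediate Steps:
Add(Mul(Function('H')(4, Pow(Add(3, -5), Rational(1, 2))), -56), 9) = Add(Mul(Pow(4, -1), -56), 9) = Add(Mul(Rational(1, 4), -56), 9) = Add(-14, 9) = -5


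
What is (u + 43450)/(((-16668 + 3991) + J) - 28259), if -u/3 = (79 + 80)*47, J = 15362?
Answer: -21031/25574 ≈ -0.82236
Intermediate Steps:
u = -22419 (u = -3*(79 + 80)*47 = -477*47 = -3*7473 = -22419)
(u + 43450)/(((-16668 + 3991) + J) - 28259) = (-22419 + 43450)/(((-16668 + 3991) + 15362) - 28259) = 21031/((-12677 + 15362) - 28259) = 21031/(2685 - 28259) = 21031/(-25574) = 21031*(-1/25574) = -21031/25574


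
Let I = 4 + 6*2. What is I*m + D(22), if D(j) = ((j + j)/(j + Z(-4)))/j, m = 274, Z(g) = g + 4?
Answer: 48225/11 ≈ 4384.1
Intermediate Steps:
Z(g) = 4 + g
I = 16 (I = 4 + 12 = 16)
D(j) = 2/j (D(j) = ((j + j)/(j + (4 - 4)))/j = ((2*j)/(j + 0))/j = ((2*j)/j)/j = 2/j)
I*m + D(22) = 16*274 + 2/22 = 4384 + 2*(1/22) = 4384 + 1/11 = 48225/11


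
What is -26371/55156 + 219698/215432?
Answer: 402281601/742647962 ≈ 0.54169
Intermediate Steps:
-26371/55156 + 219698/215432 = -26371*1/55156 + 219698*(1/215432) = -26371/55156 + 109849/107716 = 402281601/742647962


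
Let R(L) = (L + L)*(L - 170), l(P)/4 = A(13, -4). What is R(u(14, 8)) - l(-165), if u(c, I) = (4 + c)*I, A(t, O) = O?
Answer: -7472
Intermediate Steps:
u(c, I) = I*(4 + c)
l(P) = -16 (l(P) = 4*(-4) = -16)
R(L) = 2*L*(-170 + L) (R(L) = (2*L)*(-170 + L) = 2*L*(-170 + L))
R(u(14, 8)) - l(-165) = 2*(8*(4 + 14))*(-170 + 8*(4 + 14)) - 1*(-16) = 2*(8*18)*(-170 + 8*18) + 16 = 2*144*(-170 + 144) + 16 = 2*144*(-26) + 16 = -7488 + 16 = -7472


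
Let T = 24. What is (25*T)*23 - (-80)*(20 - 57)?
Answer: 10840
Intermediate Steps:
(25*T)*23 - (-80)*(20 - 57) = (25*24)*23 - (-80)*(20 - 57) = 600*23 - (-80)*(-37) = 13800 - 1*2960 = 13800 - 2960 = 10840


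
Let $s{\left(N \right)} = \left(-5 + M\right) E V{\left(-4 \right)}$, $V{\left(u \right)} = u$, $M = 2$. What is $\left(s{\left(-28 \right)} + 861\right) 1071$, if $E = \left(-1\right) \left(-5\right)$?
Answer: $986391$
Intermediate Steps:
$E = 5$
$s{\left(N \right)} = 60$ ($s{\left(N \right)} = \left(-5 + 2\right) 5 \left(-4\right) = \left(-3\right) 5 \left(-4\right) = \left(-15\right) \left(-4\right) = 60$)
$\left(s{\left(-28 \right)} + 861\right) 1071 = \left(60 + 861\right) 1071 = 921 \cdot 1071 = 986391$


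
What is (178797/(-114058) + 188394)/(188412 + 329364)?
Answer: 7162554685/19685498336 ≈ 0.36385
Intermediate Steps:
(178797/(-114058) + 188394)/(188412 + 329364) = (178797*(-1/114058) + 188394)/517776 = (-178797/114058 + 188394)*(1/517776) = (21487664055/114058)*(1/517776) = 7162554685/19685498336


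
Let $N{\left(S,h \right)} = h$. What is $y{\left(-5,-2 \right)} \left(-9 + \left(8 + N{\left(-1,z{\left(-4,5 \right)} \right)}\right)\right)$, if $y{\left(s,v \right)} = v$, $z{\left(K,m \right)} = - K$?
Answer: $-6$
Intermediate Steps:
$y{\left(-5,-2 \right)} \left(-9 + \left(8 + N{\left(-1,z{\left(-4,5 \right)} \right)}\right)\right) = - 2 \left(-9 + \left(8 - -4\right)\right) = - 2 \left(-9 + \left(8 + 4\right)\right) = - 2 \left(-9 + 12\right) = \left(-2\right) 3 = -6$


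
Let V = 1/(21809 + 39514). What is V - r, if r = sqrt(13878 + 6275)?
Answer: 1/61323 - sqrt(20153) ≈ -141.96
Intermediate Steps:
r = sqrt(20153) ≈ 141.96
V = 1/61323 ≈ 1.6307e-5
V - r = 1/61323 - sqrt(20153)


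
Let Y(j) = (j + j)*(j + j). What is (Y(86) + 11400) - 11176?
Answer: 29808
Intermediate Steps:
Y(j) = 4*j² (Y(j) = (2*j)*(2*j) = 4*j²)
(Y(86) + 11400) - 11176 = (4*86² + 11400) - 11176 = (4*7396 + 11400) - 11176 = (29584 + 11400) - 11176 = 40984 - 11176 = 29808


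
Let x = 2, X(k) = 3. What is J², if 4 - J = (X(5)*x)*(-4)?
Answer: 784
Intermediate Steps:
J = 28 (J = 4 - 3*2*(-4) = 4 - 6*(-4) = 4 - 1*(-24) = 4 + 24 = 28)
J² = 28² = 784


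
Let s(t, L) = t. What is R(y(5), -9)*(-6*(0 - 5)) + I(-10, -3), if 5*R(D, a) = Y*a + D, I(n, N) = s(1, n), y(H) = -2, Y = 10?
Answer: -551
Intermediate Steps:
I(n, N) = 1
R(D, a) = 2*a + D/5 (R(D, a) = (10*a + D)/5 = (D + 10*a)/5 = 2*a + D/5)
R(y(5), -9)*(-6*(0 - 5)) + I(-10, -3) = (2*(-9) + (1/5)*(-2))*(-6*(0 - 5)) + 1 = (-18 - 2/5)*(-6*(-5)) + 1 = -92/5*30 + 1 = -552 + 1 = -551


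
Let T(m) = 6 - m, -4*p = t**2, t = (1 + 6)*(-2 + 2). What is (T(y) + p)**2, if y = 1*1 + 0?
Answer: 25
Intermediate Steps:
t = 0 (t = 7*0 = 0)
p = 0 (p = -1/4*0**2 = -1/4*0 = 0)
y = 1 (y = 1 + 0 = 1)
(T(y) + p)**2 = ((6 - 1*1) + 0)**2 = ((6 - 1) + 0)**2 = (5 + 0)**2 = 5**2 = 25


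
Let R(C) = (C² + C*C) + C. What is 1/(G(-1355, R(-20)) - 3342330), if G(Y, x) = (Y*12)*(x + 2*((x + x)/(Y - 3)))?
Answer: -679/10855697670 ≈ -6.2548e-8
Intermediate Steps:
R(C) = C + 2*C² (R(C) = (C² + C²) + C = 2*C² + C = C + 2*C²)
G(Y, x) = 12*Y*(x + 4*x/(-3 + Y)) (G(Y, x) = (12*Y)*(x + 2*((2*x)/(-3 + Y))) = (12*Y)*(x + 2*(2*x/(-3 + Y))) = (12*Y)*(x + 4*x/(-3 + Y)) = 12*Y*(x + 4*x/(-3 + Y)))
1/(G(-1355, R(-20)) - 3342330) = 1/(12*(-1355)*(-20*(1 + 2*(-20)))*(1 - 1355)/(-3 - 1355) - 3342330) = 1/(12*(-1355)*(-20*(1 - 40))*(-1354)/(-1358) - 3342330) = 1/(12*(-1355)*(-20*(-39))*(-1/1358)*(-1354) - 3342330) = 1/(12*(-1355)*780*(-1/1358)*(-1354) - 3342330) = 1/(-8586255600/679 - 3342330) = 1/(-10855697670/679) = -679/10855697670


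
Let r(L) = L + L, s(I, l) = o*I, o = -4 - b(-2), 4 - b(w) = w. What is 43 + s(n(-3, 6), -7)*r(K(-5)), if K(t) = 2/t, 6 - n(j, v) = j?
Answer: 115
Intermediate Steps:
n(j, v) = 6 - j
b(w) = 4 - w
o = -10 (o = -4 - (4 - 1*(-2)) = -4 - (4 + 2) = -4 - 1*6 = -4 - 6 = -10)
s(I, l) = -10*I
r(L) = 2*L
43 + s(n(-3, 6), -7)*r(K(-5)) = 43 + (-10*(6 - 1*(-3)))*(2*(2/(-5))) = 43 + (-10*(6 + 3))*(2*(2*(-⅕))) = 43 + (-10*9)*(2*(-⅖)) = 43 - 90*(-⅘) = 43 + 72 = 115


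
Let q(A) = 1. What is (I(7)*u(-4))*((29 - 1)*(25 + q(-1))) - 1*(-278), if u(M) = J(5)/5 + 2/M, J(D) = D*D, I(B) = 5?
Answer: 16658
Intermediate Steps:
J(D) = D²
u(M) = 5 + 2/M (u(M) = 5²/5 + 2/M = 25*(⅕) + 2/M = 5 + 2/M)
(I(7)*u(-4))*((29 - 1)*(25 + q(-1))) - 1*(-278) = (5*(5 + 2/(-4)))*((29 - 1)*(25 + 1)) - 1*(-278) = (5*(5 + 2*(-¼)))*(28*26) + 278 = (5*(5 - ½))*728 + 278 = (5*(9/2))*728 + 278 = (45/2)*728 + 278 = 16380 + 278 = 16658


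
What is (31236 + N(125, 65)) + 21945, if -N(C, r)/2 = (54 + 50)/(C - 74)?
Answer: 2712023/51 ≈ 53177.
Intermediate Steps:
N(C, r) = -208/(-74 + C) (N(C, r) = -2*(54 + 50)/(C - 74) = -208/(-74 + C))
(31236 + N(125, 65)) + 21945 = (31236 - 208/(-74 + 125)) + 21945 = (31236 - 208/51) + 21945 = 1592828/51 + 21945 = 2712023/51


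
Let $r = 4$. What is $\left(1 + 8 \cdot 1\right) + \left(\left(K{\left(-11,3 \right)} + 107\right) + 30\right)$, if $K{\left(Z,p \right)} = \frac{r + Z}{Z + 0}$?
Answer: $\frac{1613}{11} \approx 146.64$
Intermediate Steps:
$K{\left(Z,p \right)} = \frac{4 + Z}{Z}$ ($K{\left(Z,p \right)} = \frac{4 + Z}{Z + 0} = \frac{4 + Z}{Z}$)
$\left(1 + 8 \cdot 1\right) + \left(\left(K{\left(-11,3 \right)} + 107\right) + 30\right) = \left(1 + 8 \cdot 1\right) + \left(\left(\frac{4 - 11}{-11} + 107\right) + 30\right) = \left(1 + 8\right) + \left(\left(\left(- \frac{1}{11}\right) \left(-7\right) + 107\right) + 30\right) = 9 + \left(\left(\frac{7}{11} + 107\right) + 30\right) = 9 + \left(\frac{1184}{11} + 30\right) = 9 + \frac{1514}{11} = \frac{1613}{11}$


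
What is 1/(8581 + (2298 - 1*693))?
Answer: 1/10186 ≈ 9.8174e-5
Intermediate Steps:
1/(8581 + (2298 - 1*693)) = 1/(8581 + (2298 - 693)) = 1/(8581 + 1605) = 1/10186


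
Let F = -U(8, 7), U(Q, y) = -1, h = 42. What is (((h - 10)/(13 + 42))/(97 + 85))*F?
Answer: 16/5005 ≈ 0.0031968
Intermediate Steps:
F = 1 (F = -1*(-1) = 1)
(((h - 10)/(13 + 42))/(97 + 85))*F = (((42 - 10)/(13 + 42))/(97 + 85))*1 = ((32/55)/182)*1 = ((32*(1/55))*(1/182))*1 = ((32/55)*(1/182))*1 = (16/5005)*1 = 16/5005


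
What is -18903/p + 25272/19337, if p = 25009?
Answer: 266500137/483599033 ≈ 0.55108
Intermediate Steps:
-18903/p + 25272/19337 = -18903/25009 + 25272/19337 = 266500137/483599033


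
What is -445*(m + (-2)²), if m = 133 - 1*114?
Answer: -10235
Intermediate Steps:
m = 19 (m = 133 - 114 = 19)
-445*(m + (-2)²) = -445*(19 + (-2)²) = -445*(19 + 4) = -445*23 = -10235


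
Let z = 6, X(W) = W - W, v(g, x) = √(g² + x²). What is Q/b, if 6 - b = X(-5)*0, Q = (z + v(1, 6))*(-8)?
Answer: -8 - 4*√37/3 ≈ -16.110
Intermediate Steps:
X(W) = 0
Q = -48 - 8*√37 (Q = (6 + √(1² + 6²))*(-8) = (6 + √(1 + 36))*(-8) = (6 + √37)*(-8) = -48 - 8*√37 ≈ -96.662)
b = 6 (b = 6 - 0*0 = 6 - 1*0 = 6 + 0 = 6)
Q/b = (-48 - 8*√37)/6 = (-48 - 8*√37)*(⅙) = -8 - 4*√37/3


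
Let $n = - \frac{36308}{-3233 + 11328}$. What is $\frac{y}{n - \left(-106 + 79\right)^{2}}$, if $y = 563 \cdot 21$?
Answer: $- \frac{95707185}{5937563} \approx -16.119$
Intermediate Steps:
$n = - \frac{36308}{8095} \approx -4.4852$
$y = 11823$
$\frac{y}{n - \left(-106 + 79\right)^{2}} = \frac{11823}{- \frac{36308}{8095} - \left(-106 + 79\right)^{2}} = \frac{11823}{- \frac{36308}{8095} - \left(-27\right)^{2}} = \frac{11823}{- \frac{36308}{8095} - 729} = \frac{11823}{- \frac{5937563}{8095}} = 11823 \left(- \frac{8095}{5937563}\right) = - \frac{95707185}{5937563}$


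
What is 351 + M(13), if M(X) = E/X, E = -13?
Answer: 350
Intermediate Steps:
M(X) = -13/X
351 + M(13) = 351 - 13/13 = 351 - 13*1/13 = 351 - 1 = 350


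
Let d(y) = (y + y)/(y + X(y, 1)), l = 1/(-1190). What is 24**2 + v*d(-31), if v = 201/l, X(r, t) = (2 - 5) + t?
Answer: -4936924/11 ≈ -4.4881e+5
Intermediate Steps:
l = -1/1190 ≈ -0.00084034
X(r, t) = -3 + t
d(y) = 2*y/(-2 + y) (d(y) = (y + y)/(y + (-3 + 1)) = (2*y)/(y - 2) = (2*y)/(-2 + y) = 2*y/(-2 + y))
v = -239190 (v = 201/(-1/1190) = 201*(-1190) = -239190)
24**2 + v*d(-31) = 24**2 - 478380*(-31)/(-2 - 31) = 576 - 478380*(-31)/(-33) = 576 - 478380*(-31)*(-1)/33 = 576 - 239190*62/33 = 576 - 4943260/11 = -4936924/11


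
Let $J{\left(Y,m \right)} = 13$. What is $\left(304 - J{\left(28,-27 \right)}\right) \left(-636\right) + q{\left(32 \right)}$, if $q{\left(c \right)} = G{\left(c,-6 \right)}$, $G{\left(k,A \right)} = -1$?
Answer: $-185077$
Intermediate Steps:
$q{\left(c \right)} = -1$
$\left(304 - J{\left(28,-27 \right)}\right) \left(-636\right) + q{\left(32 \right)} = \left(304 - 13\right) \left(-636\right) - 1 = 291 \left(-636\right) - 1 = -185076 - 1 = -185077$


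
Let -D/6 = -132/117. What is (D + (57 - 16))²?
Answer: 385641/169 ≈ 2281.9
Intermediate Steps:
D = 88/13 (D = -(-792)/117 = -6*(-44/39) = 88/13 ≈ 6.7692)
(D + (57 - 16))² = (88/13 + (57 - 16))² = (88/13 + 41)² = (621/13)² = 385641/169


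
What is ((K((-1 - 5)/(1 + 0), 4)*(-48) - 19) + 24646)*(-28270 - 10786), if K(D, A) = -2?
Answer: -965581488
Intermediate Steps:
((K((-1 - 5)/(1 + 0), 4)*(-48) - 19) + 24646)*(-28270 - 10786) = ((-2*(-48) - 19) + 24646)*(-28270 - 10786) = ((96 - 19) + 24646)*(-39056) = (77 + 24646)*(-39056) = 24723*(-39056) = -965581488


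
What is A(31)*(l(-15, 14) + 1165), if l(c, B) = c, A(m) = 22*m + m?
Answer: 819950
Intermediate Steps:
A(m) = 23*m
A(31)*(l(-15, 14) + 1165) = (23*31)*(-15 + 1165) = 713*1150 = 819950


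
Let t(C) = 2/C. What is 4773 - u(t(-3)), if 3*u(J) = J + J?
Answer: 42961/9 ≈ 4773.4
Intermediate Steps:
u(J) = 2*J/3 (u(J) = (J + J)/3 = (2*J)/3 = 2*J/3)
4773 - u(t(-3)) = 4773 - 2*2/(-3)/3 = 4773 - 2*2*(-⅓)/3 = 4773 - 2*(-2)/(3*3) = 4773 - 1*(-4/9) = 4773 + 4/9 = 42961/9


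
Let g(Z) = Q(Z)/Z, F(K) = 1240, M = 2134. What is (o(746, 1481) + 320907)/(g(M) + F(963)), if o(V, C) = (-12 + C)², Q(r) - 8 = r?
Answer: 2644952156/1324151 ≈ 1997.5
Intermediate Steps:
Q(r) = 8 + r
g(Z) = (8 + Z)/Z
(o(746, 1481) + 320907)/(g(M) + F(963)) = ((-12 + 1481)² + 320907)/((8 + 2134)/2134 + 1240) = (1469² + 320907)/((1/2134)*2142 + 1240) = (2157961 + 320907)/(1071/1067 + 1240) = 2478868/(1324151/1067) = 2478868*(1067/1324151) = 2644952156/1324151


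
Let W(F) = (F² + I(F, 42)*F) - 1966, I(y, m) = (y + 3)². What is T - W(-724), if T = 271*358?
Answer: 375939692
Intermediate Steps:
I(y, m) = (3 + y)²
T = 97018
W(F) = -1966 + F² + F*(3 + F)² (W(F) = (F² + (3 + F)²*F) - 1966 = (F² + F*(3 + F)²) - 1966 = -1966 + F² + F*(3 + F)²)
T - W(-724) = 97018 - (-1966 + (-724)² - 724*(3 - 724)²) = 97018 - (-1966 + 524176 - 724*(-721)²) = 97018 - (-1966 + 524176 - 724*519841) = 97018 - (-1966 + 524176 - 376364884) = 97018 - 1*(-375842674) = 97018 + 375842674 = 375939692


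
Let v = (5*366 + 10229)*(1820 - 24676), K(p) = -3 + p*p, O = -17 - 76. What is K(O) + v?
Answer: -275611858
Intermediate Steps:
O = -93
K(p) = -3 + p²
v = -275620504 (v = (1830 + 10229)*(-22856) = 12059*(-22856) = -275620504)
K(O) + v = (-3 + (-93)²) - 275620504 = (-3 + 8649) - 275620504 = 8646 - 275620504 = -275611858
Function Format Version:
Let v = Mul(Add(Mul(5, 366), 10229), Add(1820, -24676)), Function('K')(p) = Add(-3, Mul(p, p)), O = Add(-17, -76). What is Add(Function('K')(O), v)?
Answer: -275611858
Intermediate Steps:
O = -93
Function('K')(p) = Add(-3, Pow(p, 2))
v = -275620504 (v = Mul(Add(1830, 10229), -22856) = Mul(12059, -22856) = -275620504)
Add(Function('K')(O), v) = Add(Add(-3, Pow(-93, 2)), -275620504) = Add(Add(-3, 8649), -275620504) = Add(8646, -275620504) = -275611858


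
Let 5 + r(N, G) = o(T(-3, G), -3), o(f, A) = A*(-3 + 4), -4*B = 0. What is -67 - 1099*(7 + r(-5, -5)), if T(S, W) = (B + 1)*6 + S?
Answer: 1032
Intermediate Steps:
B = 0 (B = -¼*0 = 0)
T(S, W) = 6 + S (T(S, W) = (0 + 1)*6 + S = 1*6 + S = 6 + S)
o(f, A) = A (o(f, A) = A*1 = A)
r(N, G) = -8 (r(N, G) = -5 - 3 = -8)
-67 - 1099*(7 + r(-5, -5)) = -67 - 1099*(7 - 8) = -67 - 1099*(-1) = -67 - 157*(-7) = -67 + 1099 = 1032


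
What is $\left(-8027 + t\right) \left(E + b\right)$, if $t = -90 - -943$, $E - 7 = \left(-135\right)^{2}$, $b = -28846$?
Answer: $76144836$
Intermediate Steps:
$E = 18232$ ($E = 7 + \left(-135\right)^{2} = 7 + 18225 = 18232$)
$t = 853$ ($t = -90 + 943 = 853$)
$\left(-8027 + t\right) \left(E + b\right) = \left(-8027 + 853\right) \left(18232 - 28846\right) = \left(-7174\right) \left(-10614\right) = 76144836$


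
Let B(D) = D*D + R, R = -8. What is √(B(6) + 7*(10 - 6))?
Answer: 2*√14 ≈ 7.4833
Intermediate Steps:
B(D) = -8 + D² (B(D) = D*D - 8 = D² - 8 = -8 + D²)
√(B(6) + 7*(10 - 6)) = √((-8 + 6²) + 7*(10 - 6)) = √((-8 + 36) + 7*4) = √(28 + 28) = √56 = 2*√14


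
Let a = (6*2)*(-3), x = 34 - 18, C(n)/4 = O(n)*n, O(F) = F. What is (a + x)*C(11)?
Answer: -9680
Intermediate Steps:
C(n) = 4*n² (C(n) = 4*(n*n) = 4*n²)
x = 16
a = -36 (a = 12*(-3) = -36)
(a + x)*C(11) = (-36 + 16)*(4*11²) = -80*121 = -20*484 = -9680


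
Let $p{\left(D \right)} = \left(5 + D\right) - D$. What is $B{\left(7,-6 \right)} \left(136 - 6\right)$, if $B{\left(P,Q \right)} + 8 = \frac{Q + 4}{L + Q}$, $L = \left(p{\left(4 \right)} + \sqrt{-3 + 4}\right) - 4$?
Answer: $-975$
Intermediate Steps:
$p{\left(D \right)} = 5$
$L = 2$ ($L = \left(5 + \sqrt{-3 + 4}\right) - 4 = \left(5 + \sqrt{1}\right) - 4 = \left(5 + 1\right) - 4 = 6 - 4 = 2$)
$B{\left(P,Q \right)} = -8 + \frac{4 + Q}{2 + Q}$ ($B{\left(P,Q \right)} = -8 + \frac{Q + 4}{2 + Q} = -8 + \frac{4 + Q}{2 + Q}$)
$B{\left(7,-6 \right)} \left(136 - 6\right) = \frac{-12 - -42}{2 - 6} \left(136 - 6\right) = \frac{-12 + 42}{-4} \cdot 130 = \left(- \frac{1}{4}\right) 30 \cdot 130 = \left(- \frac{15}{2}\right) 130 = -975$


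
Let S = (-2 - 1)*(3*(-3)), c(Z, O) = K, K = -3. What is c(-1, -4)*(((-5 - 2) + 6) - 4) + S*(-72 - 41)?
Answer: -3036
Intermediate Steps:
c(Z, O) = -3
S = 27 (S = -3*(-9) = 27)
c(-1, -4)*(((-5 - 2) + 6) - 4) + S*(-72 - 41) = -3*(((-5 - 2) + 6) - 4) + 27*(-72 - 41) = -3*((-7 + 6) - 4) + 27*(-113) = -3*(-1 - 4) - 3051 = -3*(-5) - 3051 = 15 - 3051 = -3036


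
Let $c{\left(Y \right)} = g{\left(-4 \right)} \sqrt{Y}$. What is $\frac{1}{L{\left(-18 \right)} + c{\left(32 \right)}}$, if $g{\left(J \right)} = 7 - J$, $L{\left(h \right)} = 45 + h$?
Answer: $- \frac{27}{3143} + \frac{44 \sqrt{2}}{3143} \approx 0.011208$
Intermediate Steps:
$c{\left(Y \right)} = 11 \sqrt{Y}$ ($c{\left(Y \right)} = \left(7 - -4\right) \sqrt{Y} = \left(7 + 4\right) \sqrt{Y} = 11 \sqrt{Y}$)
$\frac{1}{L{\left(-18 \right)} + c{\left(32 \right)}} = \frac{1}{\left(45 - 18\right) + 11 \sqrt{32}} = \frac{1}{27 + 11 \cdot 4 \sqrt{2}} = \frac{1}{27 + 44 \sqrt{2}}$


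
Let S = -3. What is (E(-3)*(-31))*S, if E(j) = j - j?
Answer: 0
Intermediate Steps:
E(j) = 0
(E(-3)*(-31))*S = (0*(-31))*(-3) = 0*(-3) = 0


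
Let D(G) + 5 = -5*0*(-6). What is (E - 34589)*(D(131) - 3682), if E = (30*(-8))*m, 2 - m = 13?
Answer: 117795963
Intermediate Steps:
m = -11 (m = 2 - 1*13 = 2 - 13 = -11)
E = 2640 (E = (30*(-8))*(-11) = -240*(-11) = 2640)
D(G) = -5 (D(G) = -5 - 5*0*(-6) = -5 + 0*(-6) = -5 + 0 = -5)
(E - 34589)*(D(131) - 3682) = (2640 - 34589)*(-5 - 3682) = -31949*(-3687) = 117795963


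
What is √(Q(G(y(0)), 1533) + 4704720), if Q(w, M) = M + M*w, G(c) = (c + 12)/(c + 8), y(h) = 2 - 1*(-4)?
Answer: 24*√8174 ≈ 2169.8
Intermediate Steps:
y(h) = 6 (y(h) = 2 + 4 = 6)
G(c) = (12 + c)/(8 + c)
√(Q(G(y(0)), 1533) + 4704720) = √(1533*(1 + (12 + 6)/(8 + 6)) + 4704720) = √(1533*(1 + 18/14) + 4704720) = √(1533*(1 + (1/14)*18) + 4704720) = √(1533*(1 + 9/7) + 4704720) = √(1533*(16/7) + 4704720) = √(3504 + 4704720) = √4708224 = 24*√8174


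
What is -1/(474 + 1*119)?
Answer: -1/593 ≈ -0.0016863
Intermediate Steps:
-1/(474 + 1*119) = -1/(474 + 119) = -1/593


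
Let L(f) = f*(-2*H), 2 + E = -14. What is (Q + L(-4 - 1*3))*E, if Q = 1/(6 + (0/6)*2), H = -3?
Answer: 2008/3 ≈ 669.33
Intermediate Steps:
E = -16 (E = -2 - 14 = -16)
Q = ⅙ (Q = 1/(6 + (0*(⅙))*2) = 1/(6 + 0*2) = 1/(6 + 0) = 1/6 = ⅙ ≈ 0.16667)
L(f) = 6*f (L(f) = f*(-2*(-3)) = f*6 = 6*f)
(Q + L(-4 - 1*3))*E = (⅙ + 6*(-4 - 1*3))*(-16) = (⅙ + 6*(-4 - 3))*(-16) = (⅙ + 6*(-7))*(-16) = (⅙ - 42)*(-16) = -251/6*(-16) = 2008/3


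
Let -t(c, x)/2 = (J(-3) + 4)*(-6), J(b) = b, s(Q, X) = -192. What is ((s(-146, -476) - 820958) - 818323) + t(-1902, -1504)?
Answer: -1639461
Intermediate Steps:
t(c, x) = 12 (t(c, x) = -2*(-3 + 4)*(-6) = -2*(-6) = 12)
((s(-146, -476) - 820958) - 818323) + t(-1902, -1504) = ((-192 - 820958) - 818323) + 12 = (-821150 - 818323) + 12 = -1639473 + 12 = -1639461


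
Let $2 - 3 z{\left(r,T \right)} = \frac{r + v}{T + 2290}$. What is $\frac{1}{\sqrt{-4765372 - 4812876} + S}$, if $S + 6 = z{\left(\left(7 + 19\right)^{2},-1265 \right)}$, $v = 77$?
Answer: $- \frac{52745475}{90568615470409} - \frac{18911250 i \sqrt{2394562}}{90568615470409} \approx -5.8238 \cdot 10^{-7} - 0.00032311 i$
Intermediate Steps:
$z{\left(r,T \right)} = \frac{2}{3} - \frac{77 + r}{3 \left(2290 + T\right)}$ ($z{\left(r,T \right)} = \frac{2}{3} - \frac{\left(r + 77\right) \frac{1}{T + 2290}}{3} = \frac{2}{3} - \frac{\left(77 + r\right) \frac{1}{2290 + T}}{3} = \frac{2}{3} - \frac{\frac{1}{2290 + T} \left(77 + r\right)}{3} = \frac{2}{3} - \frac{77 + r}{3 \left(2290 + T\right)}$)
$S = - \frac{17153}{3075}$ ($S = -6 + \frac{4503 - \left(7 + 19\right)^{2} + 2 \left(-1265\right)}{3 \left(2290 - 1265\right)} = -6 + \frac{4503 - 26^{2} - 2530}{3 \cdot 1025} = -6 + \frac{1}{3} \cdot \frac{1}{1025} \left(4503 - 676 - 2530\right) = -6 + \frac{1}{3} \cdot \frac{1}{1025} \cdot 1297 = -6 + \frac{1297}{3075} = - \frac{17153}{3075} \approx -5.5782$)
$\frac{1}{\sqrt{-4765372 - 4812876} + S} = \frac{1}{\sqrt{-4765372 - 4812876} - \frac{17153}{3075}} = \frac{1}{\sqrt{-9578248} - \frac{17153}{3075}} = \frac{1}{2 i \sqrt{2394562} - \frac{17153}{3075}} = \frac{1}{- \frac{17153}{3075} + 2 i \sqrt{2394562}}$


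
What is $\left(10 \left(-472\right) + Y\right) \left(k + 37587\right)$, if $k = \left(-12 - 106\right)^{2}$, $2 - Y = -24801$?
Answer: $1034495413$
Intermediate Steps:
$Y = 24803$ ($Y = 2 - -24801 = 2 + 24801 = 24803$)
$k = 13924$ ($k = \left(-118\right)^{2} = 13924$)
$\left(10 \left(-472\right) + Y\right) \left(k + 37587\right) = \left(10 \left(-472\right) + 24803\right) \left(13924 + 37587\right) = \left(-4720 + 24803\right) 51511 = 20083 \cdot 51511 = 1034495413$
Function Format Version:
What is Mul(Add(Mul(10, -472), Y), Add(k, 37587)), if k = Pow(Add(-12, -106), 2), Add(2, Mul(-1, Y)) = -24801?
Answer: 1034495413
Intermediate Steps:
Y = 24803 (Y = Add(2, Mul(-1, -24801)) = Add(2, 24801) = 24803)
k = 13924 (k = Pow(-118, 2) = 13924)
Mul(Add(Mul(10, -472), Y), Add(k, 37587)) = Mul(Add(Mul(10, -472), 24803), Add(13924, 37587)) = Mul(Add(-4720, 24803), 51511) = Mul(20083, 51511) = 1034495413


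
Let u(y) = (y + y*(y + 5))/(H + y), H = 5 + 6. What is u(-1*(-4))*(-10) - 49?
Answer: -227/3 ≈ -75.667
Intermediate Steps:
H = 11
u(y) = (y + y*(5 + y))/(11 + y) (u(y) = (y + y*(y + 5))/(11 + y) = (y + y*(5 + y))/(11 + y))
u(-1*(-4))*(-10) - 49 = ((-1*(-4))*(6 - 1*(-4))/(11 - 1*(-4)))*(-10) - 49 = (4*(6 + 4)/(11 + 4))*(-10) - 49 = (4*10/15)*(-10) - 49 = (4*(1/15)*10)*(-10) - 49 = (8/3)*(-10) - 49 = -80/3 - 49 = -227/3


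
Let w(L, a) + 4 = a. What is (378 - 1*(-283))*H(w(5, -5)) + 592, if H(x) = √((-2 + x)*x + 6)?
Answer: 592 + 661*√105 ≈ 7365.2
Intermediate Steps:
w(L, a) = -4 + a
H(x) = √(6 + x*(-2 + x)) (H(x) = √(x*(-2 + x) + 6) = √(6 + x*(-2 + x)))
(378 - 1*(-283))*H(w(5, -5)) + 592 = (378 - 1*(-283))*√(6 + (-4 - 5)² - 2*(-4 - 5)) + 592 = (378 + 283)*√(6 + (-9)² - 2*(-9)) + 592 = 661*√(6 + 81 + 18) + 592 = 661*√105 + 592 = 592 + 661*√105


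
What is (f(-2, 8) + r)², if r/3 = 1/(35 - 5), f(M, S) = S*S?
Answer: 410881/100 ≈ 4108.8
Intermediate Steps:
f(M, S) = S²
r = ⅒ (r = 3/(35 - 5) = 3/30 = 3*(1/30) = ⅒ ≈ 0.10000)
(f(-2, 8) + r)² = (8² + ⅒)² = (64 + ⅒)² = (641/10)² = 410881/100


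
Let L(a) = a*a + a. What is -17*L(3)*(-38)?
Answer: 7752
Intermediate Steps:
L(a) = a + a² (L(a) = a² + a = a + a²)
-17*L(3)*(-38) = -51*(1 + 3)*(-38) = -51*4*(-38) = -17*12*(-38) = -204*(-38) = 7752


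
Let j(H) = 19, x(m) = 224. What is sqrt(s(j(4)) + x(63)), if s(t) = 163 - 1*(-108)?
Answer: 3*sqrt(55) ≈ 22.249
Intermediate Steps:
s(t) = 271 (s(t) = 163 + 108 = 271)
sqrt(s(j(4)) + x(63)) = sqrt(271 + 224) = sqrt(495) = 3*sqrt(55)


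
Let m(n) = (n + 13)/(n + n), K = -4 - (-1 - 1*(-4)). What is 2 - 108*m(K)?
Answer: 338/7 ≈ 48.286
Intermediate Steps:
K = -7 (K = -4 - (-1 + 4) = -4 - 1*3 = -4 - 3 = -7)
m(n) = (13 + n)/(2*n) (m(n) = (13 + n)/((2*n)) = (13 + n)*(1/(2*n)) = (13 + n)/(2*n))
2 - 108*m(K) = 2 - 54*(13 - 7)/(-7) = 2 - 54*(-1)*6/7 = 2 - 108*(-3/7) = 2 + 324/7 = 338/7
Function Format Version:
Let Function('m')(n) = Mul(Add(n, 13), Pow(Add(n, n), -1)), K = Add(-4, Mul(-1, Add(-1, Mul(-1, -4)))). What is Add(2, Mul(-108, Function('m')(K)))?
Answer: Rational(338, 7) ≈ 48.286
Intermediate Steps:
K = -7 (K = Add(-4, Mul(-1, Add(-1, 4))) = Add(-4, Mul(-1, 3)) = Add(-4, -3) = -7)
Function('m')(n) = Mul(Rational(1, 2), Pow(n, -1), Add(13, n)) (Function('m')(n) = Mul(Add(13, n), Pow(Mul(2, n), -1)) = Mul(Add(13, n), Mul(Rational(1, 2), Pow(n, -1))) = Mul(Rational(1, 2), Pow(n, -1), Add(13, n)))
Add(2, Mul(-108, Function('m')(K))) = Add(2, Mul(-108, Mul(Rational(1, 2), Pow(-7, -1), Add(13, -7)))) = Add(2, Mul(-108, Mul(Rational(1, 2), Rational(-1, 7), 6))) = Add(2, Mul(-108, Rational(-3, 7))) = Add(2, Rational(324, 7)) = Rational(338, 7)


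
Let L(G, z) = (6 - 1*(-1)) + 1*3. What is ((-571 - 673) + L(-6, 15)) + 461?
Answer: -773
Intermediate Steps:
L(G, z) = 10 (L(G, z) = (6 + 1) + 3 = 7 + 3 = 10)
((-571 - 673) + L(-6, 15)) + 461 = ((-571 - 673) + 10) + 461 = (-1244 + 10) + 461 = -1234 + 461 = -773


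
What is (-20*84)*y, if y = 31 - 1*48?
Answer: 28560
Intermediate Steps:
y = -17 (y = 31 - 48 = -17)
(-20*84)*y = -20*84*(-17) = -1680*(-17) = 28560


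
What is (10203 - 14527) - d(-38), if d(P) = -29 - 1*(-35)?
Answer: -4330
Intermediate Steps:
d(P) = 6 (d(P) = -29 + 35 = 6)
(10203 - 14527) - d(-38) = (10203 - 14527) - 1*6 = -4324 - 6 = -4330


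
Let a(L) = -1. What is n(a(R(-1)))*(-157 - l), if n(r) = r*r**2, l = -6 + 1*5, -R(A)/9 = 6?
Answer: 156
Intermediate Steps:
R(A) = -54 (R(A) = -9*6 = -54)
l = -1 (l = -6 + 5 = -1)
n(r) = r**3
n(a(R(-1)))*(-157 - l) = (-1)**3*(-157 - 1*(-1)) = -(-157 + 1) = -1*(-156) = 156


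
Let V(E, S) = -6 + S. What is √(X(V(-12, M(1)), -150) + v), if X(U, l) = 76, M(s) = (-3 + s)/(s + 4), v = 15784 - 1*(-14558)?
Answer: √30418 ≈ 174.41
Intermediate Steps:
v = 30342 (v = 15784 + 14558 = 30342)
M(s) = (-3 + s)/(4 + s)
√(X(V(-12, M(1)), -150) + v) = √(76 + 30342) = √30418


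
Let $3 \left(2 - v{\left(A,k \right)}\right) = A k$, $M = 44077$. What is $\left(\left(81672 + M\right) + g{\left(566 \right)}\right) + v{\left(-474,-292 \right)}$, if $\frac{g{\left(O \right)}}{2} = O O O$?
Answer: $362722607$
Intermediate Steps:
$v{\left(A,k \right)} = 2 - \frac{A k}{3}$
$g{\left(O \right)} = 2 O^{3}$ ($g{\left(O \right)} = 2 O O O = 2 O^{2} O = 2 O^{3}$)
$\left(\left(81672 + M\right) + g{\left(566 \right)}\right) + v{\left(-474,-292 \right)} = \left(\left(81672 + 44077\right) + 2 \cdot 566^{3}\right) + \left(2 - \left(-158\right) \left(-292\right)\right) = \left(125749 + 2 \cdot 181321496\right) + \left(2 - 46136\right) = \left(125749 + 362642992\right) - 46134 = 362768741 - 46134 = 362722607$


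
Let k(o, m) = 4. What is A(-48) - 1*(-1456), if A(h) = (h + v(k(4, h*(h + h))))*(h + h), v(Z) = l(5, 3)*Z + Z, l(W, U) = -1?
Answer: 6064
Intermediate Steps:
v(Z) = 0 (v(Z) = -Z + Z = 0)
A(h) = 2*h**2 (A(h) = (h + 0)*(h + h) = h*(2*h) = 2*h**2)
A(-48) - 1*(-1456) = 2*(-48)**2 - 1*(-1456) = 2*2304 + 1456 = 4608 + 1456 = 6064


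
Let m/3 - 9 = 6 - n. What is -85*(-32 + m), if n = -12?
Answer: -4165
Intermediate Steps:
m = 81 (m = 27 + 3*(6 - 1*(-12)) = 27 + 3*(6 + 12) = 27 + 3*18 = 27 + 54 = 81)
-85*(-32 + m) = -85*(-32 + 81) = -85*49 = -4165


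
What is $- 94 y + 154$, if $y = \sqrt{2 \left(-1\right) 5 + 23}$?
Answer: $154 - 94 \sqrt{13} \approx -184.92$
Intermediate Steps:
$y = \sqrt{13}$ ($y = \sqrt{\left(-2\right) 5 + 23} = \sqrt{-10 + 23} = \sqrt{13} \approx 3.6056$)
$- 94 y + 154 = - 94 \sqrt{13} + 154 = 154 - 94 \sqrt{13}$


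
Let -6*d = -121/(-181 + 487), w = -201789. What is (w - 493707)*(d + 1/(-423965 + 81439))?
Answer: -1201000169990/26203239 ≈ -45834.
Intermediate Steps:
d = 121/1836 (d = -(-121)/(6*(-181 + 487)) = -(-121)/(6*306) = -(-121)/1836 = -⅙*(-121/306) = 121/1836 ≈ 0.065904)
(w - 493707)*(d + 1/(-423965 + 81439)) = (-201789 - 493707)*(121/1836 + 1/(-423965 + 81439)) = -695496*(121/1836 + 1/(-342526)) = -695496*(121/1836 - 1/342526) = -695496*20721905/314438868 = -1201000169990/26203239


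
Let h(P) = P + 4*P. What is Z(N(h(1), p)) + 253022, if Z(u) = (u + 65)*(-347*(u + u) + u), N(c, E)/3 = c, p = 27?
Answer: -578578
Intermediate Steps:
h(P) = 5*P
N(c, E) = 3*c
Z(u) = -693*u*(65 + u) (Z(u) = (65 + u)*(-694*u + u) = (65 + u)*(-693*u) = -693*u*(65 + u))
Z(N(h(1), p)) + 253022 = -693*3*(5*1)*(65 + 3*(5*1)) + 253022 = -693*3*5*(65 + 3*5) + 253022 = -693*15*(65 + 15) + 253022 = -693*15*80 + 253022 = -831600 + 253022 = -578578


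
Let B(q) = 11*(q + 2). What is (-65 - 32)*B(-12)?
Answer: 10670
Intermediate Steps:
B(q) = 22 + 11*q (B(q) = 11*(2 + q) = 22 + 11*q)
(-65 - 32)*B(-12) = (-65 - 32)*(22 + 11*(-12)) = -97*(22 - 132) = -97*(-110) = 10670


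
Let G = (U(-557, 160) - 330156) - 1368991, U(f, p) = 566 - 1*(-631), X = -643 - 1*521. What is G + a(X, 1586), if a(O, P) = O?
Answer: -1699114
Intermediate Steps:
X = -1164 (X = -643 - 521 = -1164)
U(f, p) = 1197 (U(f, p) = 566 + 631 = 1197)
G = -1697950 (G = (1197 - 330156) - 1368991 = -328959 - 1368991 = -1697950)
G + a(X, 1586) = -1697950 - 1164 = -1699114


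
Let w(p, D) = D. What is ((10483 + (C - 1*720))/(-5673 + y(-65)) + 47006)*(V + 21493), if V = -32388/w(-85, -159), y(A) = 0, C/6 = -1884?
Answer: 306646565856575/300669 ≈ 1.0199e+9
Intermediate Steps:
C = -11304 (C = 6*(-1884) = -11304)
V = 10796/53 (V = -32388/(-159) = -32388*(-1/159) = 10796/53 ≈ 203.70)
((10483 + (C - 1*720))/(-5673 + y(-65)) + 47006)*(V + 21493) = ((10483 + (-11304 - 1*720))/(-5673 + 0) + 47006)*(10796/53 + 21493) = ((10483 + (-11304 - 720))/(-5673) + 47006)*(1149925/53) = ((10483 - 12024)*(-1/5673) + 47006)*(1149925/53) = (-1541*(-1/5673) + 47006)*(1149925/53) = (1541/5673 + 47006)*(1149925/53) = (266666579/5673)*(1149925/53) = 306646565856575/300669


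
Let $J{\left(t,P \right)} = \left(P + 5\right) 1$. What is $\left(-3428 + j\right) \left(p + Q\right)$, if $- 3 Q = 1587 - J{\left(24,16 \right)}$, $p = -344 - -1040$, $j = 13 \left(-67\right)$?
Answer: $-748026$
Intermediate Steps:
$j = -871$
$p = 696$ ($p = -344 + 1040 = 696$)
$J{\left(t,P \right)} = 5 + P$ ($J{\left(t,P \right)} = \left(5 + P\right) 1 = 5 + P$)
$Q = -522$ ($Q = - \frac{1587 - \left(5 + 16\right)}{3} = - \frac{1587 - 21}{3} = \left(- \frac{1}{3}\right) 1566 = -522$)
$\left(-3428 + j\right) \left(p + Q\right) = \left(-3428 - 871\right) \left(696 - 522\right) = \left(-4299\right) 174 = -748026$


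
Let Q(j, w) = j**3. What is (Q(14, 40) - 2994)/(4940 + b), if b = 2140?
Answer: -25/708 ≈ -0.035311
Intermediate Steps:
(Q(14, 40) - 2994)/(4940 + b) = (14**3 - 2994)/(4940 + 2140) = (2744 - 2994)/7080 = -250*1/7080 = -25/708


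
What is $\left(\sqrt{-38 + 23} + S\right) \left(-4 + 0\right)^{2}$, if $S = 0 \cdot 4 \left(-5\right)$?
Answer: $16 i \sqrt{15} \approx 61.968 i$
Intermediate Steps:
$S = 0$ ($S = 0 \left(-5\right) = 0$)
$\left(\sqrt{-38 + 23} + S\right) \left(-4 + 0\right)^{2} = \left(\sqrt{-38 + 23} + 0\right) \left(-4 + 0\right)^{2} = \left(\sqrt{-15} + 0\right) \left(-4\right)^{2} = \left(i \sqrt{15} + 0\right) 16 = i \sqrt{15} \cdot 16 = 16 i \sqrt{15}$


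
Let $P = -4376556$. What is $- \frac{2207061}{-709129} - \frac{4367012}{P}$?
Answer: $\frac{3189025228616}{775885694931} \approx 4.1102$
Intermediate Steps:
$- \frac{2207061}{-709129} - \frac{4367012}{P} = - \frac{2207061}{-709129} - \frac{4367012}{-4376556} = \left(-2207061\right) \left(- \frac{1}{709129}\right) - - \frac{1091753}{1094139} = \frac{2207061}{709129} + \frac{1091753}{1094139} = \frac{3189025228616}{775885694931}$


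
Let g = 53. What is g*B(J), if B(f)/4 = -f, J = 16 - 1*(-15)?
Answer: -6572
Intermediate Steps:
J = 31 (J = 16 + 15 = 31)
B(f) = -4*f (B(f) = 4*(-f) = -4*f)
g*B(J) = 53*(-4*31) = 53*(-124) = -6572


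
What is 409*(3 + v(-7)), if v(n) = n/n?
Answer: 1636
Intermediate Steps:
v(n) = 1
409*(3 + v(-7)) = 409*(3 + 1) = 409*4 = 1636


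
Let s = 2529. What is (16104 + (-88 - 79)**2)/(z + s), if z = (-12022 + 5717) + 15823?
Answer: 43993/12047 ≈ 3.6518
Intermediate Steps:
z = 9518 (z = -6305 + 15823 = 9518)
(16104 + (-88 - 79)**2)/(z + s) = (16104 + (-88 - 79)**2)/(9518 + 2529) = (16104 + (-167)**2)/12047 = (16104 + 27889)*(1/12047) = 43993*(1/12047) = 43993/12047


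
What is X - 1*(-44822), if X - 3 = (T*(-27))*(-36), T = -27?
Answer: 18581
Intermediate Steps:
X = -26241 (X = 3 - 27*(-27)*(-36) = 3 + 729*(-36) = 3 - 26244 = -26241)
X - 1*(-44822) = -26241 - 1*(-44822) = -26241 + 44822 = 18581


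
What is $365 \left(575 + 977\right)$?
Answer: $566480$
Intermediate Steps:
$365 \left(575 + 977\right) = 365 \cdot 1552 = 566480$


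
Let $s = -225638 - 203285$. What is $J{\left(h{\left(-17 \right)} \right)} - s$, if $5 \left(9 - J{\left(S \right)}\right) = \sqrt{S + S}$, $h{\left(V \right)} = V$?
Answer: $428932 - \frac{i \sqrt{34}}{5} \approx 4.2893 \cdot 10^{5} - 1.1662 i$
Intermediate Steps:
$s = -428923$
$J{\left(S \right)} = 9 - \frac{\sqrt{2} \sqrt{S}}{5}$ ($J{\left(S \right)} = 9 - \frac{\sqrt{S + S}}{5} = 9 - \frac{\sqrt{2 S}}{5} = 9 - \frac{\sqrt{2} \sqrt{S}}{5}$)
$J{\left(h{\left(-17 \right)} \right)} - s = \left(9 - \frac{\sqrt{2} \sqrt{-17}}{5}\right) - -428923 = \left(9 - \frac{\sqrt{2} i \sqrt{17}}{5}\right) + 428923 = \left(9 - \frac{i \sqrt{34}}{5}\right) + 428923 = 428932 - \frac{i \sqrt{34}}{5}$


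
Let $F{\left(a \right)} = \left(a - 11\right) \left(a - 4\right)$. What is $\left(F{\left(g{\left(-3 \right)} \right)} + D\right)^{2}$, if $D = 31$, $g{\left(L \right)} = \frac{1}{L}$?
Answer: $\frac{519841}{81} \approx 6417.8$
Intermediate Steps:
$F{\left(a \right)} = \left(-11 + a\right) \left(-4 + a\right)$
$\left(F{\left(g{\left(-3 \right)} \right)} + D\right)^{2} = \left(\left(44 + \left(\frac{1}{-3}\right)^{2} - \frac{15}{-3}\right) + 31\right)^{2} = \left(\left(44 + \left(- \frac{1}{3}\right)^{2} - -5\right) + 31\right)^{2} = \left(\left(44 + \frac{1}{9} + 5\right) + 31\right)^{2} = \left(\frac{442}{9} + 31\right)^{2} = \left(\frac{721}{9}\right)^{2} = \frac{519841}{81}$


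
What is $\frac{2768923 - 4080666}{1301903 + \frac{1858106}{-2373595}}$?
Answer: $- \frac{3113546626085}{3090188593179} \approx -1.0076$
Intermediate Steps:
$\frac{2768923 - 4080666}{1301903 + \frac{1858106}{-2373595}} = - \frac{1311743}{1301903 + 1858106 \left(- \frac{1}{2373595}\right)} = - \frac{1311743}{1301903 - \frac{1858106}{2373595}} = - \frac{1311743}{\frac{3090188593179}{2373595}} = \left(-1311743\right) \frac{2373595}{3090188593179} = - \frac{3113546626085}{3090188593179}$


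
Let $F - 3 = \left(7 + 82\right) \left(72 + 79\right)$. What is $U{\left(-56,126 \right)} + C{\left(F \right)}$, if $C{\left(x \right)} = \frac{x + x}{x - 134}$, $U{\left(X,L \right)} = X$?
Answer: $- \frac{179591}{3327} \approx -53.98$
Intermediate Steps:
$F = 13442$ ($F = 3 + \left(7 + 82\right) \left(72 + 79\right) = 3 + 89 \cdot 151 = 3 + 13439 = 13442$)
$C{\left(x \right)} = \frac{2 x}{-134 + x}$
$U{\left(-56,126 \right)} + C{\left(F \right)} = -56 + 2 \cdot 13442 \frac{1}{-134 + 13442} = -56 + 2 \cdot 13442 \cdot \frac{1}{13308} = -56 + \frac{6721}{3327} = - \frac{179591}{3327}$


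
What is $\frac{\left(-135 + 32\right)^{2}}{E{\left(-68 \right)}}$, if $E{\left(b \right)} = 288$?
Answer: $\frac{10609}{288} \approx 36.837$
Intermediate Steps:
$\frac{\left(-135 + 32\right)^{2}}{E{\left(-68 \right)}} = \frac{\left(-135 + 32\right)^{2}}{288} = \left(-103\right)^{2} \cdot \frac{1}{288} = 10609 \cdot \frac{1}{288} = \frac{10609}{288}$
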